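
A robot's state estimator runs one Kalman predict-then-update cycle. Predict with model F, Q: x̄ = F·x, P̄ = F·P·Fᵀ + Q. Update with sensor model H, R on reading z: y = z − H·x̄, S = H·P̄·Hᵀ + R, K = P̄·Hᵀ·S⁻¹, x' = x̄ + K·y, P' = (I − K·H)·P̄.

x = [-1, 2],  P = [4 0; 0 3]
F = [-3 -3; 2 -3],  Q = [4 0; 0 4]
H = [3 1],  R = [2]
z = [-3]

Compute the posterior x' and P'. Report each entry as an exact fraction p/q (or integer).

x̄ = F·x = [-3, -8]
P̄ = F·P·Fᵀ + Q = [67 3; 3 47]
y = z − H·x̄ = [14]
S = H·P̄·Hᵀ + R = [670]
K = P̄·Hᵀ·S⁻¹ = [102/335; 28/335]
x' = x̄ + K·y = [423/335, -2288/335]
P' = (I − K·H)·P̄ = [1637/335 -4707/335; -4707/335 14177/335]

x' = [423/335, -2288/335]
P' = [1637/335 -4707/335; -4707/335 14177/335]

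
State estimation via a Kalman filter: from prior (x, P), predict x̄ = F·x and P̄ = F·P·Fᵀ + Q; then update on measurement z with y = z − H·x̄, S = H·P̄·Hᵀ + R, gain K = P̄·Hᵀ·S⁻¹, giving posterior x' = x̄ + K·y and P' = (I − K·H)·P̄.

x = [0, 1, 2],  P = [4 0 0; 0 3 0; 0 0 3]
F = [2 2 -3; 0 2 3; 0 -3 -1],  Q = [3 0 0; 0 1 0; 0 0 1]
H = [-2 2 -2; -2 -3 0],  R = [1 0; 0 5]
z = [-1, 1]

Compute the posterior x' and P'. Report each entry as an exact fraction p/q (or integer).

x̄ = F·x = [-4, 8, -5]
P̄ = F·P·Fᵀ + Q = [58 -15 -9; -15 40 -27; -9 -27 31]
y = z − H·x̄ = [-35, 17]
S = H·P̄·Hᵀ + R = [781 -236; -236 417]
K = P̄·Hᵀ·S⁻¹ = [-70132/269981 -85659/269981; 47148/269981 -31586/269981; -17502/269981 54191/269981]
x' = x̄ + K·y = [-81507/269981, -27294/269981, 183912/269981]
P' = (I − K·H)·P̄ = [600213/269981 -257377/269981 -822524/269981; -257377/269981 224228/269981 458031/269981; -822524/269981 458031/269981 1289306/269981]

x' = [-81507/269981, -27294/269981, 183912/269981]
P' = [600213/269981 -257377/269981 -822524/269981; -257377/269981 224228/269981 458031/269981; -822524/269981 458031/269981 1289306/269981]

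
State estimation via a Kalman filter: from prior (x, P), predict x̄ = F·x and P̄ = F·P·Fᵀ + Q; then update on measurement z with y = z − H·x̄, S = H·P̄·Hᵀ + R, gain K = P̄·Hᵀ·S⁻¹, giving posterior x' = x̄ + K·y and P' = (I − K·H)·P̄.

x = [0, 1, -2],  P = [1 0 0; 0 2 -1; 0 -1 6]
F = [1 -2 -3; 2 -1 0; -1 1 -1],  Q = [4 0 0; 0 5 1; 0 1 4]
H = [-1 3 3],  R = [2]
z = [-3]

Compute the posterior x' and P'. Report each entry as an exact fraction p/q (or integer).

x' = [488/117, -23/13, 256/117]
P' = [6419/117 47/13 1714/117; 47/13 107/13 -90/13; 1714/117 -90/13 1394/117]

x̄ = F·x = [4, -1, 3]
P̄ = F·P·Fᵀ + Q = [55 3 14; 3 11 -4; 14 -4 15]
y = z − H·x̄ = [-5]
S = H·P̄·Hᵀ + R = [117]
K = P̄·Hᵀ·S⁻¹ = [-4/117; 2/13; 19/117]
x' = x̄ + K·y = [488/117, -23/13, 256/117]
P' = (I − K·H)·P̄ = [6419/117 47/13 1714/117; 47/13 107/13 -90/13; 1714/117 -90/13 1394/117]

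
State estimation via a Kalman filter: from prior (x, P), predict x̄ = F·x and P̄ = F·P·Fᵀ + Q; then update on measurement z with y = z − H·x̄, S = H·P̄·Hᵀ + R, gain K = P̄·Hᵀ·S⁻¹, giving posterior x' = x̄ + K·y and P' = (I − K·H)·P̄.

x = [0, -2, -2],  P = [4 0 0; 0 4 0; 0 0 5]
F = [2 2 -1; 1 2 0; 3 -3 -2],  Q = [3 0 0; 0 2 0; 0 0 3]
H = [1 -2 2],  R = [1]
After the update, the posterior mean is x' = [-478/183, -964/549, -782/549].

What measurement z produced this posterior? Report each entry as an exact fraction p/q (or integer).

z = [-2]

x̄ = F·x = [-2, -4, 10]
P̄ = F·P·Fᵀ + Q = [40 24 10; 24 22 -12; 10 -12 95]
S = H·P̄·Hᵀ + R = [549]
K = P̄·Hᵀ·S⁻¹ = [4/183; -44/549; 224/549]
x' − x̄ = [-112/183, 1232/549, -6272/549] = K·y
y = (KᵀK)⁻¹·Kᵀ·(x' − x̄) = [-28]
z = y + H·x̄ = [-28] + [26] = [-2]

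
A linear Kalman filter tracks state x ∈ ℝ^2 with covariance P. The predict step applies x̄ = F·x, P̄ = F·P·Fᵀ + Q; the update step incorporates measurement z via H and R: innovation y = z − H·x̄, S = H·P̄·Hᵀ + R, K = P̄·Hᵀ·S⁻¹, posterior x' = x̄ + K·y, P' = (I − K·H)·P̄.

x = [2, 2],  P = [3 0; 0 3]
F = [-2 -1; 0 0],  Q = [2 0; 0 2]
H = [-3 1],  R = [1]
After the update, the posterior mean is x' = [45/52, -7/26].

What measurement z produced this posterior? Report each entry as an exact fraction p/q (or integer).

z = [-3]

x̄ = F·x = [-6, 0]
P̄ = F·P·Fᵀ + Q = [17 0; 0 2]
S = H·P̄·Hᵀ + R = [156]
K = P̄·Hᵀ·S⁻¹ = [-17/52; 1/78]
x' − x̄ = [357/52, -7/26] = K·y
y = (KᵀK)⁻¹·Kᵀ·(x' − x̄) = [-21]
z = y + H·x̄ = [-21] + [18] = [-3]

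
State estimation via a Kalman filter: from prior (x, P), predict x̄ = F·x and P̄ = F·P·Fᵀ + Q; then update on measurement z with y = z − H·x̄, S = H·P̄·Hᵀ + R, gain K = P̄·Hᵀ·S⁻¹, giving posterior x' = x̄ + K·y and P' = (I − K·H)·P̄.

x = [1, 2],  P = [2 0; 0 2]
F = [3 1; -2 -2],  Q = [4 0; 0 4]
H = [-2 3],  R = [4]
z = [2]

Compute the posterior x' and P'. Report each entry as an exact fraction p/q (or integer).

x' = [-65/59, -9/59]
P' = [264/59 160/59; 160/59 122/59]

x̄ = F·x = [5, -6]
P̄ = F·P·Fᵀ + Q = [24 -16; -16 20]
y = z − H·x̄ = [30]
S = H·P̄·Hᵀ + R = [472]
K = P̄·Hᵀ·S⁻¹ = [-12/59; 23/118]
x' = x̄ + K·y = [-65/59, -9/59]
P' = (I − K·H)·P̄ = [264/59 160/59; 160/59 122/59]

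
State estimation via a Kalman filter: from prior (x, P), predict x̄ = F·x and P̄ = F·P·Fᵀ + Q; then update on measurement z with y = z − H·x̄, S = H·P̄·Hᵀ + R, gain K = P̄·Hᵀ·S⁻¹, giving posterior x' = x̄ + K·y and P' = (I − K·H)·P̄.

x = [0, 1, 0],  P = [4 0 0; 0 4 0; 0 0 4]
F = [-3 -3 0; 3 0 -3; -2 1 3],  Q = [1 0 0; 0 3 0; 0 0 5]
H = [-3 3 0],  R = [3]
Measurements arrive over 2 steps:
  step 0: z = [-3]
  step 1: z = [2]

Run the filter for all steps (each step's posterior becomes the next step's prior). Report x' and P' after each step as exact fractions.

step 0: x̄ = F·x = [-3, 0, 1]
step 0: P̄ = F·P·Fᵀ + Q = [73 -36 12; -36 75 -60; 12 -60 61]
step 0: y = z − H·x̄ = [-12]
step 0: S = H·P̄·Hᵀ + R = [1983]
step 0: K = P̄·Hᵀ·S⁻¹ = [-109/661; 111/661; -72/661]
step 0: x' = x̄ + K·y = [-675/661, -1332/661, 1525/661]
step 0: P' = (I − K·H)·P̄ = [12610/661 12501/661 -15612/661; 12501/661 12612/661 -15684/661; -15612/661 -15684/661 24769/661]
step 1: x̄ = F·x = [6021/661, -6600/661, 4593/661]
step 1: P̄ = F·P·Fᵀ + Q = [452677/661 -507663/661 356991/661; -507663/661 619410/661 -448206/661; 356991/661 -448206/661 332514/661]
step 1: y = z − H·x̄ = [39185/661]
step 1: S = H·P̄·Hᵀ + R = [18788700/661]
step 1: K = P̄·Hᵀ·S⁻¹ = [-48017/313145; 1127073/6262900; -805197/6262900]
step 1: x' = x̄ + K·y = [1180/62629, 856041/1252580, -843009/1252580]
step 1: P' = (I − K·H)·P̄ = [1033465/62629 5119308/313145 -6353232/313145; 5119308/313145 103513233/6262900 -127869837/6262900; -6353232/313145 -127869837/6262900 207980793/6262900]

step 0: x' = [-675/661, -1332/661, 1525/661], P' = [12610/661 12501/661 -15612/661; 12501/661 12612/661 -15684/661; -15612/661 -15684/661 24769/661]
step 1: x' = [1180/62629, 856041/1252580, -843009/1252580], P' = [1033465/62629 5119308/313145 -6353232/313145; 5119308/313145 103513233/6262900 -127869837/6262900; -6353232/313145 -127869837/6262900 207980793/6262900]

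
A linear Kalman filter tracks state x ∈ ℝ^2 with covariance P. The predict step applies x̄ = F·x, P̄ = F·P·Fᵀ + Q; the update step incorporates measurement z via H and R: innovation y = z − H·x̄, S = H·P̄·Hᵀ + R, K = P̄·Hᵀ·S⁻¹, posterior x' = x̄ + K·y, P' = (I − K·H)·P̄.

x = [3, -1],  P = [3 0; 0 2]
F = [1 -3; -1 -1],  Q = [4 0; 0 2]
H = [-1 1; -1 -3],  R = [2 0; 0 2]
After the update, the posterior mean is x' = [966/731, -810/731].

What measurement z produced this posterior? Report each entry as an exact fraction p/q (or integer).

z = [-2, 2]

x̄ = F·x = [6, -2]
P̄ = F·P·Fᵀ + Q = [25 3; 3 7]
S = H·P̄·Hᵀ + R = [28 10; 10 108]
K = P̄·Hᵀ·S⁻¹ = [-509/731 -183/731; 168/731 -178/731]
x' − x̄ = [-3420/731, 652/731] = K·y
y = (KᵀK)⁻¹·Kᵀ·(x' − x̄) = [6, 2]
z = y + H·x̄ = [6, 2] + [-8, 0] = [-2, 2]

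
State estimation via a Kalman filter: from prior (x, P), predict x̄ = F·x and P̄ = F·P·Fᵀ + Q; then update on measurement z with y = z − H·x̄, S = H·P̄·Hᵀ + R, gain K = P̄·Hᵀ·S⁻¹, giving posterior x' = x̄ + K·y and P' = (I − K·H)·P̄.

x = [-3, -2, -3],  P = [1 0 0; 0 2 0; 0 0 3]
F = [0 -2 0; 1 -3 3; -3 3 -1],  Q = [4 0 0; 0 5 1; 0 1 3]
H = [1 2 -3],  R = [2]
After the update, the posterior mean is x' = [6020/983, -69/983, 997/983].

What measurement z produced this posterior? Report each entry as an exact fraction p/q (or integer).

z = [3]

x̄ = F·x = [4, -6, 6]
P̄ = F·P·Fᵀ + Q = [12 12 -12; 12 51 -29; -12 -29 33]
S = H·P̄·Hᵀ + R = [983]
K = P̄·Hᵀ·S⁻¹ = [72/983; 201/983; -169/983]
x' − x̄ = [2088/983, 5829/983, -4901/983] = K·y
y = (KᵀK)⁻¹·Kᵀ·(x' − x̄) = [29]
z = y + H·x̄ = [29] + [-26] = [3]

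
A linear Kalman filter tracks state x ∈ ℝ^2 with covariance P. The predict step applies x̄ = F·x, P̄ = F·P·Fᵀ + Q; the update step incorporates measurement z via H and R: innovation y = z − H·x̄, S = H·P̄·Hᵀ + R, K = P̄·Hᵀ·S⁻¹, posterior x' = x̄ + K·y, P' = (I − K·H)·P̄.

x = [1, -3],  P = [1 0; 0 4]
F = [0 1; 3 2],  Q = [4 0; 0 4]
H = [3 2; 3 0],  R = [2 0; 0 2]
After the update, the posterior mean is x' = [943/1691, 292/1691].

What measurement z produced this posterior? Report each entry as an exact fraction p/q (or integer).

z = [2, 2]

x̄ = F·x = [-3, -3]
P̄ = F·P·Fᵀ + Q = [8 8; 8 29]
S = H·P̄·Hᵀ + R = [286 120; 120 74]
K = P̄·Hᵀ·S⁻¹ = [20/1691 516/1691; 797/1691 -744/1691]
x' − x̄ = [6016/1691, 5365/1691] = K·y
y = (KᵀK)⁻¹·Kᵀ·(x' − x̄) = [17, 11]
z = y + H·x̄ = [17, 11] + [-15, -9] = [2, 2]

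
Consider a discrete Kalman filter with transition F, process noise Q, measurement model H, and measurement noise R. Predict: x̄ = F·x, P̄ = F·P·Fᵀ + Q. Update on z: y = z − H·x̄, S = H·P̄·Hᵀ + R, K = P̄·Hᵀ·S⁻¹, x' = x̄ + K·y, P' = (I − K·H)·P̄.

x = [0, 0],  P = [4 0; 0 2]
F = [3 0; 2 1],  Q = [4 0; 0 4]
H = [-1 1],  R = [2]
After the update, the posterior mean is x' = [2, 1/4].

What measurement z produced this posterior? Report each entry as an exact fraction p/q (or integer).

x̄ = F·x = [0, 0]
P̄ = F·P·Fᵀ + Q = [40 24; 24 22]
S = H·P̄·Hᵀ + R = [16]
K = P̄·Hᵀ·S⁻¹ = [-1; -1/8]
x' − x̄ = [2, 1/4] = K·y
y = (KᵀK)⁻¹·Kᵀ·(x' − x̄) = [-2]
z = y + H·x̄ = [-2] + [0] = [-2]

z = [-2]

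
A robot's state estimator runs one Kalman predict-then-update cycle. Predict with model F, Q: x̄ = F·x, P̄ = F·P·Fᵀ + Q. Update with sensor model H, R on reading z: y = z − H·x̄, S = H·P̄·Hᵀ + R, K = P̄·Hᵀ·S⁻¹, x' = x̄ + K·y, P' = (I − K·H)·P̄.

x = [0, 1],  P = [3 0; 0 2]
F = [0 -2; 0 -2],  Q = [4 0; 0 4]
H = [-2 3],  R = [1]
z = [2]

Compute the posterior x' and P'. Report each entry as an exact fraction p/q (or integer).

x̄ = F·x = [-2, -2]
P̄ = F·P·Fᵀ + Q = [12 8; 8 12]
y = z − H·x̄ = [4]
S = H·P̄·Hᵀ + R = [61]
K = P̄·Hᵀ·S⁻¹ = [0; 20/61]
x' = x̄ + K·y = [-2, -42/61]
P' = (I − K·H)·P̄ = [12 8; 8 332/61]

x' = [-2, -42/61]
P' = [12 8; 8 332/61]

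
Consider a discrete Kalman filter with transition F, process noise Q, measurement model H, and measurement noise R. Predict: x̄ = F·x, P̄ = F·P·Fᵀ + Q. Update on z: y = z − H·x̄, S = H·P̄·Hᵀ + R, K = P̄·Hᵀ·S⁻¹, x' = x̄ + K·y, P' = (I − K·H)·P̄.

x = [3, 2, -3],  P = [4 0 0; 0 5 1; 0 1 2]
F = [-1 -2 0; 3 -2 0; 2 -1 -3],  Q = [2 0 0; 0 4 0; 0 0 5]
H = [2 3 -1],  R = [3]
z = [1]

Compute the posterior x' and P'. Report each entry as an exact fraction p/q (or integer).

x̄ = F·x = [-7, 5, 13]
P̄ = F·P·Fᵀ + Q = [26 8 8; 8 60 40; 8 40 50]
y = z − H·x̄ = [13]
S = H·P̄·Hᵀ + R = [521]
K = P̄·Hᵀ·S⁻¹ = [68/521; 156/521; 86/521]
x' = x̄ + K·y = [-2763/521, 4633/521, 7891/521]
P' = (I − K·H)·P̄ = [8922/521 -6440/521 -1680/521; -6440/521 6924/521 7424/521; -1680/521 7424/521 18654/521]

x' = [-2763/521, 4633/521, 7891/521]
P' = [8922/521 -6440/521 -1680/521; -6440/521 6924/521 7424/521; -1680/521 7424/521 18654/521]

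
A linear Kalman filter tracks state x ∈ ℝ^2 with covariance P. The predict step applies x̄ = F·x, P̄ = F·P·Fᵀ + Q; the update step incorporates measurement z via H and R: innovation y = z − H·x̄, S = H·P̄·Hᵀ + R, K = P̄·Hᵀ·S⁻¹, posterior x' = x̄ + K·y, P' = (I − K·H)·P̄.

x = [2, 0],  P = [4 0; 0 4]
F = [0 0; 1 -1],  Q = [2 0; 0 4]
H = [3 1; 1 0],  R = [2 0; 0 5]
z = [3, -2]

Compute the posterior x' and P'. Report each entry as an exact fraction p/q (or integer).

x̄ = F·x = [0, 2]
P̄ = F·P·Fᵀ + Q = [2 0; 0 12]
y = z − H·x̄ = [1, -2]
S = H·P̄·Hᵀ + R = [32 6; 6 7]
K = P̄·Hᵀ·S⁻¹ = [15/94 7/47; 21/47 -18/47]
x' = x̄ + K·y = [-13/94, 151/47]
P' = (I − K·H)·P̄ = [35/47 -90/47; -90/47 312/47]

x' = [-13/94, 151/47]
P' = [35/47 -90/47; -90/47 312/47]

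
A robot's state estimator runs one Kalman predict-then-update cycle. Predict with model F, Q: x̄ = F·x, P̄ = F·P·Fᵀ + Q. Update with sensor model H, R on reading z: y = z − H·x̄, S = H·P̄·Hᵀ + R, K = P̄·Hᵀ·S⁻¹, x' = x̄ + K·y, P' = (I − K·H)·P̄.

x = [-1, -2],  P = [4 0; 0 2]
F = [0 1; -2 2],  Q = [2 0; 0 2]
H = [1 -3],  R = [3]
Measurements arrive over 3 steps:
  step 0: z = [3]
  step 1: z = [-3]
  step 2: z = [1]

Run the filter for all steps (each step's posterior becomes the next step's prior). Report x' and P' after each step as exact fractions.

step 0: x' = [-426/217, -360/217], P' = [804/217 276/217; 276/217 166/217]
step 1: x' = [-468/287, 662/1435], P' = [696/287 1076/1435; 1076/1435 11918/21525]
step 2: x' = [21614/20045, 202/1055], P' = [4051464/1703825 66852/89675; 66852/89675 49634/89675]

step 0: x̄ = F·x = [-2, -2]
step 0: P̄ = F·P·Fᵀ + Q = [4 4; 4 26]
step 0: y = z − H·x̄ = [-1]
step 0: S = H·P̄·Hᵀ + R = [217]
step 0: K = P̄·Hᵀ·S⁻¹ = [-8/217; -74/217]
step 0: x' = x̄ + K·y = [-426/217, -360/217]
step 0: P' = (I − K·H)·P̄ = [804/217 276/217; 276/217 166/217]
step 1: x̄ = F·x = [-360/217, 132/217]
step 1: P̄ = F·P·Fᵀ + Q = [600/217 -220/217; -220/217 2106/217]
step 1: y = z − H·x̄ = [15/31]
step 1: S = H·P̄·Hᵀ + R = [3075/31]
step 1: K = P̄·Hᵀ·S⁻¹ = [12/205; -934/3075]
step 1: x' = x̄ + K·y = [-468/287, 662/1435]
step 1: P' = (I − K·H)·P̄ = [696/287 1076/1435; 1076/1435 11918/21525]
step 2: x̄ = F·x = [662/1435, 6004/1435]
step 2: P̄ = F·P·Fᵀ + Q = [54968/21525 -8444/21525; -8444/21525 170402/21525]
step 2: y = z − H·x̄ = [3757/287]
step 2: S = H·P̄·Hᵀ + R = [68153/861]
step 2: K = P̄·Hᵀ·S⁻¹ = [3212/68153; -1094/3587]
step 2: x' = x̄ + K·y = [21614/20045, 202/1055]
step 2: P' = (I − K·H)·P̄ = [4051464/1703825 66852/89675; 66852/89675 49634/89675]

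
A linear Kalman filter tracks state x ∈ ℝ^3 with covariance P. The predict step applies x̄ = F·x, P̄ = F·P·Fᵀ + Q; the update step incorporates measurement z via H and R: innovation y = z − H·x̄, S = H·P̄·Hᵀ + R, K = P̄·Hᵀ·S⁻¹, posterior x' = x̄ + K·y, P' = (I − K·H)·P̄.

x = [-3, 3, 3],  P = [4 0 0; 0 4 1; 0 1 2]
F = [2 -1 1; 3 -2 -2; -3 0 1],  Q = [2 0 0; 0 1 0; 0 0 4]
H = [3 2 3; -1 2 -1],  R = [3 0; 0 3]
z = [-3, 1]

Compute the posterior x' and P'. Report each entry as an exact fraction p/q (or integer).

x̄ = F·x = [-6, -21, 12]
P̄ = F·P·Fᵀ + Q = [22 28 -23; 28 69 -42; -23 -42 42]
y = z − H·x̄ = [21, 49]
S = H·P̄·Hᵀ + R = [273 166; 166 353]
K = P̄·Hᵀ·S⁻¹ = [9247/68813 6763/68813; 8656/68813 25560/68813; 7567/68813 -23637/68813]
x' = x̄ + K·y = [112696/68813, -10857/68813, -173550/68813]
P' = (I − K·H)·P̄ = [638304/68813 11076/68813 -636441/68813; 11076/68813 32001/68813 -23754/68813; -636441/68813 -23754/68813 659844/68813]

x' = [112696/68813, -10857/68813, -173550/68813]
P' = [638304/68813 11076/68813 -636441/68813; 11076/68813 32001/68813 -23754/68813; -636441/68813 -23754/68813 659844/68813]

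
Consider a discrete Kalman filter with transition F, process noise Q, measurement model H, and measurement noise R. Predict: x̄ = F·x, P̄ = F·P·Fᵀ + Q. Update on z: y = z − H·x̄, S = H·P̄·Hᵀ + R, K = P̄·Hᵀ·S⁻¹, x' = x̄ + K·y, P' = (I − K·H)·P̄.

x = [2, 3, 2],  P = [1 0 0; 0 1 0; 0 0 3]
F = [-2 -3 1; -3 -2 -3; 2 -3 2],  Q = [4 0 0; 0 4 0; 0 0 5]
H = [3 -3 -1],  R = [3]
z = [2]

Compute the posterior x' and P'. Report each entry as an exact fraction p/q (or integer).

x' = [-4991/381, -1586/127, -507/127]
P' = [6020/381 1781/127 637/127; 1781/127 1913/127 -291/127; 637/127 -291/127 2727/127]

x̄ = F·x = [-11, -18, -1]
P̄ = F·P·Fᵀ + Q = [20 3 11; 3 44 -18; 11 -18 30]
y = z − H·x̄ = [-20]
S = H·P̄·Hᵀ + R = [381]
K = P̄·Hᵀ·S⁻¹ = [40/381; -35/127; 19/127]
x' = x̄ + K·y = [-4991/381, -1586/127, -507/127]
P' = (I − K·H)·P̄ = [6020/381 1781/127 637/127; 1781/127 1913/127 -291/127; 637/127 -291/127 2727/127]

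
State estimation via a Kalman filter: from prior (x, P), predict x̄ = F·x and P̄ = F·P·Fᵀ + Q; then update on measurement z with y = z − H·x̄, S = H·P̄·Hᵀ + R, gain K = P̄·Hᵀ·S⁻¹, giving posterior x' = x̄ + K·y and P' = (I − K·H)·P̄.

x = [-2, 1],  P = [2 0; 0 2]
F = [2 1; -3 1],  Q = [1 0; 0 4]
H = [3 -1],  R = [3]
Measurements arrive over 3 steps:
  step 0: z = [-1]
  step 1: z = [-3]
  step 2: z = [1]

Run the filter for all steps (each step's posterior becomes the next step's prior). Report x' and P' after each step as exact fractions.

step 0: x' = [29/62, 82/31], P' = [197/186 77/31; 77/31 258/31]
step 1: x' = [-5186/13919, 23874/13919], P' = [43439/41757 30233/13919; 30233/13919 92280/13919]
step 2: x' = [715934/570613, 1584896/570613], P' = [1676863/1711839 1148875/570613; 1148875/570613 17747229/2853065]

step 0: x̄ = F·x = [-3, 7]
step 0: P̄ = F·P·Fᵀ + Q = [11 -10; -10 24]
step 0: y = z − H·x̄ = [15]
step 0: S = H·P̄·Hᵀ + R = [186]
step 0: K = P̄·Hᵀ·S⁻¹ = [43/186; -9/31]
step 0: x' = x̄ + K·y = [29/62, 82/31]
step 0: P' = (I − K·H)·P̄ = [197/186 77/31; 77/31 258/31]
step 1: x̄ = F·x = [111/31, 77/62]
step 1: P̄ = F·P·Fᵀ + Q = [2185/93 -16/31; -16/31 431/62]
step 1: y = z − H·x̄ = [-25/2]
step 1: S = H·P̄·Hᵀ + R = [449/2]
step 1: K = P̄·Hᵀ·S⁻¹ = [142/449; -17/449]
step 1: x' = x̄ + K·y = [-5186/13919, 23874/13919]
step 1: P' = (I − K·H)·P̄ = [43439/41757 30233/13919; 30233/13919 92280/13919]
step 2: x̄ = F·x = [13502/13919, 1272/449]
step 2: P̄ = F·P·Fᵀ + Q = [855149/41757 -801/449; -801/449 3125/449]
step 2: y = z − H·x̄ = [12845/13919]
step 2: S = H·P̄·Hᵀ + R = [2853065/13919]
step 2: K = P̄·Hᵀ·S⁻¹ = [175996/570613; -171368/2853065]
step 2: x' = x̄ + K·y = [715934/570613, 1584896/570613]
step 2: P' = (I − K·H)·P̄ = [1676863/1711839 1148875/570613; 1148875/570613 17747229/2853065]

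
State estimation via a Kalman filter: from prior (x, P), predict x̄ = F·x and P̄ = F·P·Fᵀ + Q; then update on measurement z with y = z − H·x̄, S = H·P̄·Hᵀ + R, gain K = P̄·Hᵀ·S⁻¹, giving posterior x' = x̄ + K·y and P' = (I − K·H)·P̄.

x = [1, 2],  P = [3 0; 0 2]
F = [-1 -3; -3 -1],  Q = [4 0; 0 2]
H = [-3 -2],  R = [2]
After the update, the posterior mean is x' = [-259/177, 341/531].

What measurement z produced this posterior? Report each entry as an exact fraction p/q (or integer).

x̄ = F·x = [-7, -5]
P̄ = F·P·Fᵀ + Q = [25 15; 15 31]
S = H·P̄·Hᵀ + R = [531]
K = P̄·Hᵀ·S⁻¹ = [-35/177; -107/531]
x' − x̄ = [980/177, 2996/531] = K·y
y = (KᵀK)⁻¹·Kᵀ·(x' − x̄) = [-28]
z = y + H·x̄ = [-28] + [31] = [3]

z = [3]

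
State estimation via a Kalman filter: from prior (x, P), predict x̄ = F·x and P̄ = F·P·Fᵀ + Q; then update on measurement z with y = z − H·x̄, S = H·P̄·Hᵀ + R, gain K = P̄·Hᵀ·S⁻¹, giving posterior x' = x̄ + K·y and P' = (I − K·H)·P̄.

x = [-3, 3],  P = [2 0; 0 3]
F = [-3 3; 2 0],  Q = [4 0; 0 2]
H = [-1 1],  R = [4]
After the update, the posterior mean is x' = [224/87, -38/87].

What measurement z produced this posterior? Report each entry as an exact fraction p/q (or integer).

x̄ = F·x = [18, -6]
P̄ = F·P·Fᵀ + Q = [49 -12; -12 10]
S = H·P̄·Hᵀ + R = [87]
K = P̄·Hᵀ·S⁻¹ = [-61/87; 22/87]
x' − x̄ = [-1342/87, 484/87] = K·y
y = (KᵀK)⁻¹·Kᵀ·(x' − x̄) = [22]
z = y + H·x̄ = [22] + [-24] = [-2]

z = [-2]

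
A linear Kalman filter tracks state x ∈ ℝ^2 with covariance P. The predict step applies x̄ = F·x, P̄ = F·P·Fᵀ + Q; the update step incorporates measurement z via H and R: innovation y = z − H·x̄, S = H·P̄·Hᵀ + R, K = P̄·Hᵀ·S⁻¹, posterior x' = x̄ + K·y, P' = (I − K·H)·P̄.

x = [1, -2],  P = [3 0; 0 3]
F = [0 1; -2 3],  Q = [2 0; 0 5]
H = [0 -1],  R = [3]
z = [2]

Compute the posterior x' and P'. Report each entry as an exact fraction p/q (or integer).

x̄ = F·x = [-2, -8]
P̄ = F·P·Fᵀ + Q = [5 9; 9 44]
y = z − H·x̄ = [-6]
S = H·P̄·Hᵀ + R = [47]
K = P̄·Hᵀ·S⁻¹ = [-9/47; -44/47]
x' = x̄ + K·y = [-40/47, -112/47]
P' = (I − K·H)·P̄ = [154/47 27/47; 27/47 132/47]

x' = [-40/47, -112/47]
P' = [154/47 27/47; 27/47 132/47]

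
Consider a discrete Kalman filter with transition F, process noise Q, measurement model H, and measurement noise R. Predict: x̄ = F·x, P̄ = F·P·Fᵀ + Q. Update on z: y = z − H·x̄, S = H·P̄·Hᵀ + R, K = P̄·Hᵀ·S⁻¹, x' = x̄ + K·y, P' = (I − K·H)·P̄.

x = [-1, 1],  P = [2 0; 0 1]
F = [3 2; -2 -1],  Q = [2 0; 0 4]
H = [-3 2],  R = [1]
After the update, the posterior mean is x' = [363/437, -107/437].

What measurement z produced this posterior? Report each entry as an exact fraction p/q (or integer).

x̄ = F·x = [-1, 1]
P̄ = F·P·Fᵀ + Q = [24 -14; -14 13]
S = H·P̄·Hᵀ + R = [437]
K = P̄·Hᵀ·S⁻¹ = [-100/437; 68/437]
x' − x̄ = [800/437, -544/437] = K·y
y = (KᵀK)⁻¹·Kᵀ·(x' − x̄) = [-8]
z = y + H·x̄ = [-8] + [5] = [-3]

z = [-3]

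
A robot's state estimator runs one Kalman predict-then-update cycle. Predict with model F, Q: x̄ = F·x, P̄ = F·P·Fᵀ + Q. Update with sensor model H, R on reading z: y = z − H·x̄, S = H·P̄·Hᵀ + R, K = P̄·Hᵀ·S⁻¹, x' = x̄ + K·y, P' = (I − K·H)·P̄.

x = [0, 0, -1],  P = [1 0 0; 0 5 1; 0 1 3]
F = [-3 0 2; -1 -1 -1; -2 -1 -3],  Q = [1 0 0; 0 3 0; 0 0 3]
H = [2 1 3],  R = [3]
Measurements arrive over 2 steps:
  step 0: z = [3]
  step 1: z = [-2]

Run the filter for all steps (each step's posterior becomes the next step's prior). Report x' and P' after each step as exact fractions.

step 0: x̄ = F·x = [-2, 1, 3]
step 0: P̄ = F·P·Fᵀ + Q = [22 -5 -14; -5 14 20; -14 20 45]
step 0: y = z − H·x̄ = [-3]
step 0: S = H·P̄·Hᵀ + R = [442]
step 0: K = P̄·Hᵀ·S⁻¹ = [-3/442; 32/221; 127/442]
step 0: x' = x̄ + K·y = [-875/442, 125/221, 945/442]
step 0: P' = (I − K·H)·P̄ = [9715/442 -1009/221 -5807/442; -1009/221 1046/221 356/221; -5807/442 356/221 3761/442]
step 1: x̄ = F·x = [4515/442, -160/221, -1335/442]
step 1: P̄ = F·P·Fᵀ + Q = [172605/442 4169/221 -789/442; 4169/221 1334/221 282/221; -789/442 282/221 2643/442]
step 1: y = z − H·x̄ = [-5589/442]
step 1: S = H·P̄·Hᵀ + R = [745469/442]
step 1: K = P̄·Hᵀ·S⁻¹ = [351181/745469; 21036/745469; 6915/745469]
step 1: x' = x̄ + K·y = [3174303/745469, -805702/745469, -2339025/745469]
step 1: P' = (I − K·H)·P̄ = [12089552/745469 -2650957/745469 -6824868/745469; -2650957/745469 3498638/745469 622128/745469; -6824868/745469 622128/745469 4349451/745469]

step 0: x' = [-875/442, 125/221, 945/442], P' = [9715/442 -1009/221 -5807/442; -1009/221 1046/221 356/221; -5807/442 356/221 3761/442]
step 1: x' = [3174303/745469, -805702/745469, -2339025/745469], P' = [12089552/745469 -2650957/745469 -6824868/745469; -2650957/745469 3498638/745469 622128/745469; -6824868/745469 622128/745469 4349451/745469]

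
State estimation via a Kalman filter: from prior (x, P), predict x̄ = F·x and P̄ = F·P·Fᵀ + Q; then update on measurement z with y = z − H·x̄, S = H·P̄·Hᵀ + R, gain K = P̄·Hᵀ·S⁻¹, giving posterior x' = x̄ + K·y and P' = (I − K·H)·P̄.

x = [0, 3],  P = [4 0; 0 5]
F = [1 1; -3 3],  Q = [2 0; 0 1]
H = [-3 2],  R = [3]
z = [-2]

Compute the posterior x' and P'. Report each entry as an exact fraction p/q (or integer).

x̄ = F·x = [3, 9]
P̄ = F·P·Fᵀ + Q = [11 3; 3 82]
y = z − H·x̄ = [-11]
S = H·P̄·Hᵀ + R = [394]
K = P̄·Hᵀ·S⁻¹ = [-27/394; 155/394]
x' = x̄ + K·y = [1479/394, 1841/394]
P' = (I − K·H)·P̄ = [3605/394 5367/394; 5367/394 8283/394]

x' = [1479/394, 1841/394]
P' = [3605/394 5367/394; 5367/394 8283/394]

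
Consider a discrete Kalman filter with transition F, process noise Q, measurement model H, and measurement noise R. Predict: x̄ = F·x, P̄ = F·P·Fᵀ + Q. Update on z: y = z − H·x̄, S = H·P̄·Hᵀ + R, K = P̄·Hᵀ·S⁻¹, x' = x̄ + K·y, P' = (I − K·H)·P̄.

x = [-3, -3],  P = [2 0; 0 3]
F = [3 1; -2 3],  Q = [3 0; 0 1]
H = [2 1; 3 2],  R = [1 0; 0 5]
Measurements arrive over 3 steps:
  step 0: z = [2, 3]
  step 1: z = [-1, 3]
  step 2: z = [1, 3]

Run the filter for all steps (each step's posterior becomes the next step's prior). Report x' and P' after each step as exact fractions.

step 0: x' = [-399/892, 2199/892], P' = [7815/1784 -13695/1784; -13695/1784 24975/1784]
step 1: x' = [-3403776/3970951, 6806603/3970951], P' = [16264488/3970951 -29089422/3970951; -29089422/3970951 54220663/3970951]
step 2: x' = [-2679323104/4336904737, 10150877784/4336904737], P' = [34672918745/8673809474 -61995922225/8673809474; -61995922225/8673809474 115642431235/8673809474]

step 0: x̄ = F·x = [-12, -3]
step 0: P̄ = F·P·Fᵀ + Q = [24 -3; -3 36]
step 0: y = z − H·x̄ = [29, 45]
step 0: S = H·P̄·Hᵀ + R = [121 195; 195 329]
step 0: K = P̄·Hᵀ·S⁻¹ = [1935/1784 -789/1784; -2415/1784 1773/1784]
step 0: x' = x̄ + K·y = [-399/892, 2199/892]
step 0: P' = (I − K·H)·P̄ = [7815/1784 -13695/1784; -13695/1784 24975/1784]
step 1: x̄ = F·x = [501/446, 7395/892]
step 1: P̄ = F·P·Fᵀ + Q = [4623/446 -33915/892; -33915/892 422159/1784]
step 1: y = z − H·x̄ = [-10291/892, -3780/223]
step 1: S = H·P̄·Hᵀ + R = [226591/1784 120115/446; 120115/446 131253/223]
step 1: K = P̄·Hᵀ·S⁻¹ = [3439554/3970951 -1877076/3970951; -3958181/3970951 4234612/3970951]
step 1: x' = x̄ + K·y = [-3403776/3970951, 6806603/3970951]
step 1: P' = (I − K·H)·P̄ = [16264488/3970951 -29089422/3970951; -29089422/3970951 54220663/3970951]
step 2: x̄ = F·x = [-3404725/3970951, 27227361/3970951]
step 2: P̄ = F·P·Fᵀ + Q = [37977376/3970951 -138550893/3970951; -138550893/3970951 906087934/3970951]
step 2: y = z − H·x̄ = [-16446960/3970951, -32327694/3970951]
step 2: S = H·P̄·Hᵀ + R = [507764817/3970951 1070183873/3970951; 1070183873/3970951 2323392159/3970951]
step 2: K = P̄·Hᵀ·S⁻¹ = [668174115/788528134 -3994617643/8673809474; -759037565/788528134 9059419159/8673809474]
step 2: x' = x̄ + K·y = [-2679323104/4336904737, 10150877784/4336904737]
step 2: P' = (I − K·H)·P̄ = [34672918745/8673809474 -61995922225/8673809474; -61995922225/8673809474 115642431235/8673809474]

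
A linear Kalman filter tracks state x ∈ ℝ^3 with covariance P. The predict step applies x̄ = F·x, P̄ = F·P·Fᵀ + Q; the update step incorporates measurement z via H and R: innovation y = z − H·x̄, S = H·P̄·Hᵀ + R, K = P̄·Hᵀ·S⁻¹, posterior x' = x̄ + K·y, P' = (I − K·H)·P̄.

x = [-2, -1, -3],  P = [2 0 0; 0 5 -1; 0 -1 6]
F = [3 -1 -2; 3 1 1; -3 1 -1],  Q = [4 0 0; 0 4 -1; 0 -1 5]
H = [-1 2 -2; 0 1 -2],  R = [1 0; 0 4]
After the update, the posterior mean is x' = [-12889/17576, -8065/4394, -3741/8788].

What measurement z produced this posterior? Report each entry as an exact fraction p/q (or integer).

x̄ = F·x = [1, -10, 8]
P̄ = F·P·Fᵀ + Q = [47 4 -10; 4 31 -20; -10 -20 36]
S = H·P̄·Hᵀ + R = [420 302; 302 259]
K = P̄·Hᵀ·S⁻¹ = [-12169/17576 7909/8788; 985/4394 28/2197; 683/8788 -1959/4394]
x' − x̄ = [-30465/17576, 35875/4394, -74045/8788] = K·y
y = (KᵀK)⁻¹·Kᵀ·(x' − x̄) = [35, 25]
z = y + H·x̄ = [35, 25] + [-37, -26] = [-2, -1]

z = [-2, -1]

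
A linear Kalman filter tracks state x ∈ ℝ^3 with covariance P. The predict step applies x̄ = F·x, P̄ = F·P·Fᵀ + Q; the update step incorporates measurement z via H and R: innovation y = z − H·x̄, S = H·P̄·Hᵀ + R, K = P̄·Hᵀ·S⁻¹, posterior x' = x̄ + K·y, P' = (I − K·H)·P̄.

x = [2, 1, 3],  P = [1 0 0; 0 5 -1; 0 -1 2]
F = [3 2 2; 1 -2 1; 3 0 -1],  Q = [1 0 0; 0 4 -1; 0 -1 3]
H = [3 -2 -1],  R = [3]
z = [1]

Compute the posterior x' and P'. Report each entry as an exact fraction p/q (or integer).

x' = [3542/493, 4455/493, 1127/493]
P' = [3765/493 4342/493 2296/493; 4342/493 6634/493 37/493; 2296/493 37/493 6781/493]

x̄ = F·x = [14, 3, 3]
P̄ = F·P·Fᵀ + Q = [30 -11 7; -11 31 -2; 7 -2 14]
y = z − H·x̄ = [-32]
S = H·P̄·Hᵀ + R = [493]
K = P̄·Hᵀ·S⁻¹ = [105/493; -93/493; 11/493]
x' = x̄ + K·y = [3542/493, 4455/493, 1127/493]
P' = (I − K·H)·P̄ = [3765/493 4342/493 2296/493; 4342/493 6634/493 37/493; 2296/493 37/493 6781/493]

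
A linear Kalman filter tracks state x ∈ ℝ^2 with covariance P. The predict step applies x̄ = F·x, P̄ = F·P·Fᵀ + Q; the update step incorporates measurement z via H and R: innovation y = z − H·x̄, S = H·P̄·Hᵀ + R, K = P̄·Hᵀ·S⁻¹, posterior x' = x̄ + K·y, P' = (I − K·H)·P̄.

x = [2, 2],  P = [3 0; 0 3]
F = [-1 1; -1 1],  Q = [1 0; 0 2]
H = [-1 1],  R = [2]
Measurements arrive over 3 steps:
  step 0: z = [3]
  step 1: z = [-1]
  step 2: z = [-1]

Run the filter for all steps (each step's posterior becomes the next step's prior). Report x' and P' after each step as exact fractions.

step 0: x' = [-3/5, 6/5], P' = [34/5 32/5; 32/5 36/5]
step 1: x' = [2, 7/5], P' = [2 8/5; 8/5 12/5]
step 2: x' = [-2/5, -1], P' = [2 8/5; 8/5 12/5]

step 0: x̄ = F·x = [0, 0]
step 0: P̄ = F·P·Fᵀ + Q = [7 6; 6 8]
step 0: y = z − H·x̄ = [3]
step 0: S = H·P̄·Hᵀ + R = [5]
step 0: K = P̄·Hᵀ·S⁻¹ = [-1/5; 2/5]
step 0: x' = x̄ + K·y = [-3/5, 6/5]
step 0: P' = (I − K·H)·P̄ = [34/5 32/5; 32/5 36/5]
step 1: x̄ = F·x = [9/5, 9/5]
step 1: P̄ = F·P·Fᵀ + Q = [11/5 6/5; 6/5 16/5]
step 1: y = z − H·x̄ = [-1]
step 1: S = H·P̄·Hᵀ + R = [5]
step 1: K = P̄·Hᵀ·S⁻¹ = [-1/5; 2/5]
step 1: x' = x̄ + K·y = [2, 7/5]
step 1: P' = (I − K·H)·P̄ = [2 8/5; 8/5 12/5]
step 2: x̄ = F·x = [-3/5, -3/5]
step 2: P̄ = F·P·Fᵀ + Q = [11/5 6/5; 6/5 16/5]
step 2: y = z − H·x̄ = [-1]
step 2: S = H·P̄·Hᵀ + R = [5]
step 2: K = P̄·Hᵀ·S⁻¹ = [-1/5; 2/5]
step 2: x' = x̄ + K·y = [-2/5, -1]
step 2: P' = (I − K·H)·P̄ = [2 8/5; 8/5 12/5]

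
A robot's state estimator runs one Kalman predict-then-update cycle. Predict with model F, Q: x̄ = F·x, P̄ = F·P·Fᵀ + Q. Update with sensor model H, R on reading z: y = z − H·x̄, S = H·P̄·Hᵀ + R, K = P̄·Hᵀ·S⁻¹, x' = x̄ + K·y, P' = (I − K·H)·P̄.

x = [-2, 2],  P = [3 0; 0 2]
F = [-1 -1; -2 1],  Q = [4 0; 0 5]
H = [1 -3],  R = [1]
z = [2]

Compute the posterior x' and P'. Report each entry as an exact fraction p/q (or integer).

x' = [-60/157, -118/157]
P' = [1404/157 469/157; 469/157 174/157]

x̄ = F·x = [0, 6]
P̄ = F·P·Fᵀ + Q = [9 4; 4 19]
y = z − H·x̄ = [20]
S = H·P̄·Hᵀ + R = [157]
K = P̄·Hᵀ·S⁻¹ = [-3/157; -53/157]
x' = x̄ + K·y = [-60/157, -118/157]
P' = (I − K·H)·P̄ = [1404/157 469/157; 469/157 174/157]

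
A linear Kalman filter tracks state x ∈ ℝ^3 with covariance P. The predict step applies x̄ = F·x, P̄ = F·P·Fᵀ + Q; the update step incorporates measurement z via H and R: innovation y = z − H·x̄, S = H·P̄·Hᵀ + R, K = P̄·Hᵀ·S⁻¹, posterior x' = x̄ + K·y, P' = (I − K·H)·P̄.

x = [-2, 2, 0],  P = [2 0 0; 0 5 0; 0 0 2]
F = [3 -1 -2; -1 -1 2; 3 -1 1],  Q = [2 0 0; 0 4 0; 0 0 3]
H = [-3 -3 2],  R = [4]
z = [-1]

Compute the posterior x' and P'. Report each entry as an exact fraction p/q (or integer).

x' = [-479/79, 108/79, -587/79]
P' = [2029/79 -1119/79 1331/79; -1119/79 1213/79 117/79; 1331/79 117/79 2162/79]

x̄ = F·x = [-8, 0, -8]
P̄ = F·P·Fᵀ + Q = [33 -9 19; -9 19 3; 19 3 28]
y = z − H·x̄ = [-9]
S = H·P̄·Hᵀ + R = [158]
K = P̄·Hᵀ·S⁻¹ = [-17/79; -12/79; -5/79]
x' = x̄ + K·y = [-479/79, 108/79, -587/79]
P' = (I − K·H)·P̄ = [2029/79 -1119/79 1331/79; -1119/79 1213/79 117/79; 1331/79 117/79 2162/79]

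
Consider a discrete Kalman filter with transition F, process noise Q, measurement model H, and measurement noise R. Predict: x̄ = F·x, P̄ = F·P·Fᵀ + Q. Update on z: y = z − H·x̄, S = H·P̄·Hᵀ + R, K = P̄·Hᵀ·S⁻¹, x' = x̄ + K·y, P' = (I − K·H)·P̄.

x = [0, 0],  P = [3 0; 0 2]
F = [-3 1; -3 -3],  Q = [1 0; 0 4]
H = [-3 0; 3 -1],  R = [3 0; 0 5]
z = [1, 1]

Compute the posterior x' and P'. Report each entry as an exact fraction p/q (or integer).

x' = [-74/249, -1253/747]
P' = [131/415 1064/1245; 1064/1245 24941/3735]

x̄ = F·x = [0, 0]
P̄ = F·P·Fᵀ + Q = [30 21; 21 49]
y = z − H·x̄ = [1, 1]
S = H·P̄·Hᵀ + R = [273 -207; -207 198]
K = P̄·Hᵀ·S⁻¹ = [-131/415 23/1245; -1064/1245 -3073/3735]
x' = x̄ + K·y = [-74/249, -1253/747]
P' = (I − K·H)·P̄ = [131/415 1064/1245; 1064/1245 24941/3735]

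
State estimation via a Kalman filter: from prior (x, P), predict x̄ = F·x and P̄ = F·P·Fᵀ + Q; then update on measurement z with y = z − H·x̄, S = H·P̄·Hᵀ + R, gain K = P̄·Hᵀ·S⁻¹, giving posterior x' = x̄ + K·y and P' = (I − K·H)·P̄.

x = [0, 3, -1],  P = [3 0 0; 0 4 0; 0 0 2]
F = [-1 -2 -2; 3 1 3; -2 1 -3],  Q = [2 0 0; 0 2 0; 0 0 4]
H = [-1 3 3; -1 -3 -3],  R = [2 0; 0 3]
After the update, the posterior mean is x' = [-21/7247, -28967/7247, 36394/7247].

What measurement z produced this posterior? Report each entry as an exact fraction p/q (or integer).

z = [3, -3]

x̄ = F·x = [-4, 0, 6]
P̄ = F·P·Fᵀ + Q = [29 -29 10; -29 51 -32; 10 -32 38]
S = H·P̄·Hᵀ + R = [370 -196; -196 143]
K = P̄·Hᵀ·S⁻¹ = [-3405/7247 -3248/7247; 3405/7247 3248/7247; -2172/7247 -4396/7247]
x' − x̄ = [28967/7247, -28967/7247, -7088/7247] = K·y
y = (KᵀK)⁻¹·Kᵀ·(x' − x̄) = [-19, 11]
z = y + H·x̄ = [-19, 11] + [22, -14] = [3, -3]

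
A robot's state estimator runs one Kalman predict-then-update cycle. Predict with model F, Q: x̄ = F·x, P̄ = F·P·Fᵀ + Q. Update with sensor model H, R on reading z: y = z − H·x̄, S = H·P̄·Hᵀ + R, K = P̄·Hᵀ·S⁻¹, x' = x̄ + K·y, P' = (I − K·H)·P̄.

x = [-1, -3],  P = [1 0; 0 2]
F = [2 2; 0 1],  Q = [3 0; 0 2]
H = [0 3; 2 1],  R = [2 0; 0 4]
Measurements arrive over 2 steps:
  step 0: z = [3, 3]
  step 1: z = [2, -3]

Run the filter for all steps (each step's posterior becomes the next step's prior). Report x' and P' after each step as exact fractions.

step 0: x̄ = F·x = [-8, -3]
step 0: P̄ = F·P·Fᵀ + Q = [15 4; 4 4]
step 0: y = z − H·x̄ = [12, 22]
step 0: S = H·P̄·Hᵀ + R = [38 36; 36 84]
step 0: K = P̄·Hᵀ·S⁻¹ = [-9/79 215/474; 24/79 1/79]
step 0: x' = x̄ + K·y = [145/237, 73/79]
step 0: P' = (I − K·H)·P̄ = [224/237 -6/79; -6/79 16/79]
step 1: x̄ = F·x = [728/237, 73/79]
step 1: P̄ = F·P·Fᵀ + Q = [1655/237 20/79; 20/79 174/79]
step 1: y = z − H·x̄ = [-61/79, -2386/237]
step 1: S = H·P̄·Hᵀ + R = [1724/79 642/79; 642/79 8330/237]
step 1: K = P̄·Hᵀ·S⁻¹ = [-5265/41533 18020/41533; 12456/41533 321/41533]
step 1: x' = x̄ + K·y = [-49773/41533, 25529/41533]
step 1: P' = (I − K·H)·P̄ = [37795/41533 -3510/41533; -3510/41533 8304/41533]

step 0: x' = [145/237, 73/79], P' = [224/237 -6/79; -6/79 16/79]
step 1: x' = [-49773/41533, 25529/41533], P' = [37795/41533 -3510/41533; -3510/41533 8304/41533]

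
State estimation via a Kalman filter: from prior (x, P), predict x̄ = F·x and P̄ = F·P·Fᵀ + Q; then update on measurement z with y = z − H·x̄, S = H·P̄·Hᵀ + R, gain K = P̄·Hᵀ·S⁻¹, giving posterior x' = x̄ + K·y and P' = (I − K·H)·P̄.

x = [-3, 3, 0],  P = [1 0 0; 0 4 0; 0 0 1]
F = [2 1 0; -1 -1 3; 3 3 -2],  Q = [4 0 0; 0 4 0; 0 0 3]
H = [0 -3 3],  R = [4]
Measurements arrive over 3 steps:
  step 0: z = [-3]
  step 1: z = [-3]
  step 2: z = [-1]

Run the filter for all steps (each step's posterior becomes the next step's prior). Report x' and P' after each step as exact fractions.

step 0: x̄ = F·x = [-3, 0, 0]
step 0: P̄ = F·P·Fᵀ + Q = [12 -6 18; -6 18 -21; 18 -21 52]
step 0: y = z − H·x̄ = [-3]
step 0: S = H·P̄·Hᵀ + R = [1012]
step 0: K = P̄·Hᵀ·S⁻¹ = [18/253; -117/1012; 219/1012]
step 0: x' = x̄ + K·y = [-813/253, 351/1012, -657/1012]
step 0: P' = (I − K·H)·P̄ = [1740/253 588/253 612/253; 588/253 4527/1012 4371/1012; 612/253 4371/1012 4663/1012]
step 1: x̄ = F·x = [-6153/1012, 465/506, -7389/1012]
step 1: P̄ = F·P·Fᵀ + Q = [45823/1012 1149/506 57975/1012; 1149/506 5323/253 -771/506; 57975/1012 -771/506 85579/1012]
step 1: y = z − H·x̄ = [21921/1012]
step 1: S = H·P̄·Hᵀ + R = [993643/1012]
step 1: K = P̄·Hᵀ·S⁻¹ = [167031/993643; -9786/141949; 261363/993643]
step 1: x' = x̄ + K·y = [-2423319/993643, -81528/141949, -1593567/993643]
step 1: P' = (I − K·H)·P̄ = [17423269/993643 1937514/141949 13785306/993643; 1937514/141949 2324128/141949 2311080/141949; 13785306/993643 2311080/141949 16526044/993643]
step 2: x̄ = F·x = [-5417334/993643, -1786686/993643, -5794911/993643]
step 2: P̄ = F·P·Fᵀ + Q = [144186936/993643 39441288/993643 187913340/993643; 39441288/993643 33749133/993643 47983179/993643; 187913340/993643 47983179/993643 256886962/993643]
step 2: y = z − H·x̄ = [11031032/993643]
step 2: S = H·P̄·Hᵀ + R = [1756002205/993643]
step 2: K = P̄·Hᵀ·S⁻¹ = [445416156/1756002205; 42702138/1756002205; 626711349/1756002205]
step 2: x' = x̄ + K·y = [-4628876346/1756002205, -2683434498/1756002205, -3283476609/1756002205]
step 2: P' = (I − K·H)·P̄ = [55147598808/1756002205 50560177584/1756002205 51154065792/1756002205; 50560177584/1756002205 57807562047/1756002205 57864498231/1756002205; 51154065792/1756002205 57864498231/1756002205 58700113363/1756002205]

step 0: x' = [-813/253, 351/1012, -657/1012], P' = [1740/253 588/253 612/253; 588/253 4527/1012 4371/1012; 612/253 4371/1012 4663/1012]
step 1: x' = [-2423319/993643, -81528/141949, -1593567/993643], P' = [17423269/993643 1937514/141949 13785306/993643; 1937514/141949 2324128/141949 2311080/141949; 13785306/993643 2311080/141949 16526044/993643]
step 2: x' = [-4628876346/1756002205, -2683434498/1756002205, -3283476609/1756002205], P' = [55147598808/1756002205 50560177584/1756002205 51154065792/1756002205; 50560177584/1756002205 57807562047/1756002205 57864498231/1756002205; 51154065792/1756002205 57864498231/1756002205 58700113363/1756002205]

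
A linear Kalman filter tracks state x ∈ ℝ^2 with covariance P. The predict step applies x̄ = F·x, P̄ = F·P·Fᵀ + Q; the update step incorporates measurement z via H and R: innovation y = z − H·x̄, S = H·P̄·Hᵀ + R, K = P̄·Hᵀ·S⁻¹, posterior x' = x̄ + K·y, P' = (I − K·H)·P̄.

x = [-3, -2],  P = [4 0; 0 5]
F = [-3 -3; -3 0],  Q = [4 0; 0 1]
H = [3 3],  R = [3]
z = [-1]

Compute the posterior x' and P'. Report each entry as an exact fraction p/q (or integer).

x' = [-8/53, -82/583]
P' = [512/53 -501/53; -501/53 5584/583]

x̄ = F·x = [15, 9]
P̄ = F·P·Fᵀ + Q = [85 36; 36 37]
y = z − H·x̄ = [-73]
S = H·P̄·Hᵀ + R = [1749]
K = P̄·Hᵀ·S⁻¹ = [11/53; 73/583]
x' = x̄ + K·y = [-8/53, -82/583]
P' = (I − K·H)·P̄ = [512/53 -501/53; -501/53 5584/583]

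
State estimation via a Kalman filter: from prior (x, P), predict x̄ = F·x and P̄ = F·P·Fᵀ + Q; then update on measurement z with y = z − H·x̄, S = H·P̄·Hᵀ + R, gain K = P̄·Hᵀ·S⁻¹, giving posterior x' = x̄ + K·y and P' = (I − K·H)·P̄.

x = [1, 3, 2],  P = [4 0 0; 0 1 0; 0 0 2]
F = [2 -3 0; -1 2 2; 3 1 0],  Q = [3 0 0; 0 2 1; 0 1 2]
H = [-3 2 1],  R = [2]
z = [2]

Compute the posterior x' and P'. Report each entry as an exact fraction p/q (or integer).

x̄ = F·x = [-7, 9, 6]
P̄ = F·P·Fᵀ + Q = [28 -14 21; -14 18 -9; 21 -9 39]
y = z − H·x̄ = [-43]
S = H·P̄·Hᵀ + R = [371]
K = P̄·Hᵀ·S⁻¹ = [-13/53; 69/371; -6/53]
x' = x̄ + K·y = [188/53, 372/371, 576/53]
P' = (I − K·H)·P̄ = [301/53 155/53 567/53; 155/53 1917/371 -63/53; 567/53 -63/53 1815/53]

x' = [188/53, 372/371, 576/53]
P' = [301/53 155/53 567/53; 155/53 1917/371 -63/53; 567/53 -63/53 1815/53]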